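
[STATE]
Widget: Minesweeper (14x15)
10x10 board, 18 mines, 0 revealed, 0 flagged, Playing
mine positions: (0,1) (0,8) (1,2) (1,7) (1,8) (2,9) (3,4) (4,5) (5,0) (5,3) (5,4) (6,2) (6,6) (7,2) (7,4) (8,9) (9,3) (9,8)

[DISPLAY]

■■■■■■■■■■    
■■■■■■■■■■    
■■■■■■■■■■    
■■■■■■■■■■    
■■■■■■■■■■    
■■■■■■■■■■    
■■■■■■■■■■    
■■■■■■■■■■    
■■■■■■■■■■    
■■■■■■■■■■    
              
              
              
              
              


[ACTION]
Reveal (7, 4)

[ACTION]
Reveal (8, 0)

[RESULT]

■✹■■■■■■✹■    
■■✹■■■■✹✹■    
■■■■■■■■■✹    
■■■■✹■■■■■    
■■■■■✹■■■■    
✹■■✹✹■■■■■    
■■✹■■■✹■■■    
■■✹■✹■■■■■    
■■■■■■■■■✹    
■■■✹■■■■✹■    
              
              
              
              
              


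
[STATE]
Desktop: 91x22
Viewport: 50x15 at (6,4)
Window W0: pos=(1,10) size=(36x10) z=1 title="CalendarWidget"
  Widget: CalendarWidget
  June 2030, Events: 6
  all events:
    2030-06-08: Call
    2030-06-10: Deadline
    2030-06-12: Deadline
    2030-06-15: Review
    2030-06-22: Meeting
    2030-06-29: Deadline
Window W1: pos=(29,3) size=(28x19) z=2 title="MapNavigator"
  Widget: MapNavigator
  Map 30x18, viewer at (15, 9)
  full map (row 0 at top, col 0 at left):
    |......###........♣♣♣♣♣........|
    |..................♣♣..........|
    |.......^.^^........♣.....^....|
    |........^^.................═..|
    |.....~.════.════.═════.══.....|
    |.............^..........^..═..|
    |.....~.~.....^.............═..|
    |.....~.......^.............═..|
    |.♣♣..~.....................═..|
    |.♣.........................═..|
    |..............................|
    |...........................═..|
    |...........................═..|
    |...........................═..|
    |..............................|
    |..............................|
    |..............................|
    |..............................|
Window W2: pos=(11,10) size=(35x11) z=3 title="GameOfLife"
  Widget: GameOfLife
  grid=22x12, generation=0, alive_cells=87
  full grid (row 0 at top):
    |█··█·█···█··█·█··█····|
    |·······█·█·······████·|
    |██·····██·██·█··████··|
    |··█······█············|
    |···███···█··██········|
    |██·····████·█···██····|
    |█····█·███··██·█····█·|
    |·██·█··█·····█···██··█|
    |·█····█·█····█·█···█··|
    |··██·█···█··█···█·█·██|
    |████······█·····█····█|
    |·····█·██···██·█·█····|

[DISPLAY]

                       ┃ MapNavigator             
                       ┠──────────────────────────
                       ┃.....^.^^........♣.....^..
                       ┃......^^.................═
                       ┃...~.════.════.═════.══...
                       ┃...........^..........^..═
━━━━━┏━━━━━━━━━━━━━━━━━━━━━━━━━━━━━━━━━┓.........═
endar┃ GameOfLife                      ┃.........═
─────┠─────────────────────────────────┨.........═
     ┃Gen: 0                           ┃.........═
u We ┃··█······█············           ┃..........
     ┃···███···█··██········           ┃.........═
4  5 ┃██·····████·█···██····           ┃.........═
11 12┃█····█·███··██·█····█·           ┃.........═
8 19 ┃·██·█··█·····█···██··█           ┃..........


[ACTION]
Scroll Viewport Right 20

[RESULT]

   ┃ MapNavigator             ┃                   
   ┠──────────────────────────┨                   
   ┃.....^.^^........♣.....^..┃                   
   ┃......^^.................═┃                   
   ┃...~.════.════.═════.══...┃                   
   ┃...........^..........^..═┃                   
━━━━━━━━━━━━━━━━━━━┓.........═┃                   
                   ┃.........═┃                   
───────────────────┨.........═┃                   
                   ┃.........═┃                   
········           ┃..........┃                   
········           ┃.........═┃                   
··██····           ┃.........═┃                   
·█····█·           ┃.........═┃                   
···██··█           ┃..........┃                   


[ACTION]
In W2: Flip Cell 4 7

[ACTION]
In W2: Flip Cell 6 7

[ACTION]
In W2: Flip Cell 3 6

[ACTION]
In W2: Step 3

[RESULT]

   ┃ MapNavigator             ┃                   
   ┠──────────────────────────┨                   
   ┃.....^.^^........♣.....^..┃                   
   ┃......^^.................═┃                   
   ┃...~.════.════.═════.══...┃                   
   ┃...........^..........^..═┃                   
━━━━━━━━━━━━━━━━━━━┓.........═┃                   
                   ┃.........═┃                   
───────────────────┨.........═┃                   
                   ┃.........═┃                   
··██····           ┃..........┃                   
·██·····           ┃.........═┃                   
·█······           ┃.........═┃                   
██···█··           ┃.........═┃                   
█····█··           ┃..........┃                   


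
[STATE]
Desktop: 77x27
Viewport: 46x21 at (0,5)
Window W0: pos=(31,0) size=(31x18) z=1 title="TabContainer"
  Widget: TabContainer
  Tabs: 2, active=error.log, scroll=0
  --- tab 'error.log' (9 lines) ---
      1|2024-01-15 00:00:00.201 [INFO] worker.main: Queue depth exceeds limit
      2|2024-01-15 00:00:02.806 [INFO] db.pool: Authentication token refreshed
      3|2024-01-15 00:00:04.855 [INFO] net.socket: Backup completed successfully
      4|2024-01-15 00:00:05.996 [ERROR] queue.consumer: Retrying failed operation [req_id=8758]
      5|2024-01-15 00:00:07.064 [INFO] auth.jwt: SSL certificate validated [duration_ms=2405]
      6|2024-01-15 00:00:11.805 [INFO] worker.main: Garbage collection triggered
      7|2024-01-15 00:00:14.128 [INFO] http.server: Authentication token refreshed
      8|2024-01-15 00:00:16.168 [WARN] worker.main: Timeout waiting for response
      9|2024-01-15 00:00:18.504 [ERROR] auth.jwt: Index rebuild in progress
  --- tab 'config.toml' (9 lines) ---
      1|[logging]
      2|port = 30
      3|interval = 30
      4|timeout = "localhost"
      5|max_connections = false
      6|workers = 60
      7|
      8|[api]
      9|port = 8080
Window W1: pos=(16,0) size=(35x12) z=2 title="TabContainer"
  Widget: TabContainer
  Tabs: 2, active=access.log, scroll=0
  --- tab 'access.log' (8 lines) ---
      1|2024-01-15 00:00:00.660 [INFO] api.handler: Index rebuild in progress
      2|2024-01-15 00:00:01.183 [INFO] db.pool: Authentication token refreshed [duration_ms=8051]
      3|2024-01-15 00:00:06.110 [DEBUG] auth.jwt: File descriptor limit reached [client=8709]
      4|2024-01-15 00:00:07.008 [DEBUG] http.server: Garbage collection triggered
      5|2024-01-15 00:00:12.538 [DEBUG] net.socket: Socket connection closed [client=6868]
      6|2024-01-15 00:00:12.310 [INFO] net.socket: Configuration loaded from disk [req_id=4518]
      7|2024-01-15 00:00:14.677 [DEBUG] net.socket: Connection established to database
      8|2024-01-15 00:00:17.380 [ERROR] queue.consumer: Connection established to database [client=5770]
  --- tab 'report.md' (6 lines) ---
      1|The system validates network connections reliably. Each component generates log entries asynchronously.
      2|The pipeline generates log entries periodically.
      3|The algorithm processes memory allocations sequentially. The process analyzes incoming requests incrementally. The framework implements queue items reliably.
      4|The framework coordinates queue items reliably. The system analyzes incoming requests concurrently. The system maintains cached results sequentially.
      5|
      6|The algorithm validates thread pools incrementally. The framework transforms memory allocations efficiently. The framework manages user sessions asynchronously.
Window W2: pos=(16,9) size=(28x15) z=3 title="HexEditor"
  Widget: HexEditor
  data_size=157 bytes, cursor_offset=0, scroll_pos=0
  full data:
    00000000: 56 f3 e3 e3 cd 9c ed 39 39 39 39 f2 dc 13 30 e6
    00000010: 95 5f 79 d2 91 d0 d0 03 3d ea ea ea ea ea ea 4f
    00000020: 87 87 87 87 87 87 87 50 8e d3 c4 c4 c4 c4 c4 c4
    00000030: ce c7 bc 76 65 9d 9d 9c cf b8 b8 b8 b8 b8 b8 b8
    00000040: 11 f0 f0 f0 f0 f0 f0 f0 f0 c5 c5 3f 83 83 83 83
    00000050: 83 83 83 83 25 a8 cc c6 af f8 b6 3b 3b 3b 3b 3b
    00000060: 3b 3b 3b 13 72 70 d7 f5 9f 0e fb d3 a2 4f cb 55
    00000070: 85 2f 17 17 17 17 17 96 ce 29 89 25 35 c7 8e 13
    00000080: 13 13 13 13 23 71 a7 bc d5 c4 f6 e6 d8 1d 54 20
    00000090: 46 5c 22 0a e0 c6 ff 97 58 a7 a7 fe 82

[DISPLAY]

                ┃2024-01-15 00:00:00.660 [INFO
                ┃2024-01-15 00:00:01.183 [INFO
                ┃2024-01-15 00:00:06.110 [DEBU
                ┃2024-01-15 00:00:07.008 [DEBU
                ┏━━━━━━━━━━━━━━━━━━━━━━━━━━┓BU
                ┃ HexEditor                ┃FO
                ┠──────────────────────────┨━━
                ┃00000000  56 f3 e3 e3 cd 9┃0:
                ┃00000010  95 5f 79 d2 91 d┃0:
                ┃00000020  87 87 87 87 87 8┃  
                ┃00000030  ce c7 bc 76 65 9┃  
                ┃00000040  11 f0 f0 f0 f0 f┃  
                ┃00000050  83 83 83 83 25 a┃━━
                ┃00000060  3b 3b 3b 13 72 7┃  
                ┃00000070  85 2f 17 17 17 1┃  
                ┃00000080  13 13 13 13 23 7┃  
                ┃00000090  46 5c 22 0a e0 c┃  
                ┃                          ┃  
                ┗━━━━━━━━━━━━━━━━━━━━━━━━━━┛  
                                              
                                              


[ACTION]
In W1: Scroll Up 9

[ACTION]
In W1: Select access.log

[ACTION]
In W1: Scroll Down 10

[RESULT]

                ┃2024-01-15 00:00:17.380 [ERRO
                ┃                             
                ┃                             
                ┃                             
                ┏━━━━━━━━━━━━━━━━━━━━━━━━━━┓  
                ┃ HexEditor                ┃  
                ┠──────────────────────────┨━━
                ┃00000000  56 f3 e3 e3 cd 9┃0:
                ┃00000010  95 5f 79 d2 91 d┃0:
                ┃00000020  87 87 87 87 87 8┃  
                ┃00000030  ce c7 bc 76 65 9┃  
                ┃00000040  11 f0 f0 f0 f0 f┃  
                ┃00000050  83 83 83 83 25 a┃━━
                ┃00000060  3b 3b 3b 13 72 7┃  
                ┃00000070  85 2f 17 17 17 1┃  
                ┃00000080  13 13 13 13 23 7┃  
                ┃00000090  46 5c 22 0a e0 c┃  
                ┃                          ┃  
                ┗━━━━━━━━━━━━━━━━━━━━━━━━━━┛  
                                              
                                              


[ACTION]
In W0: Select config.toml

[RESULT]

                ┃2024-01-15 00:00:17.380 [ERRO
                ┃                             
                ┃                             
                ┃                             
                ┏━━━━━━━━━━━━━━━━━━━━━━━━━━┓  
                ┃ HexEditor                ┃  
                ┠──────────────────────────┨━━
                ┃00000000  56 f3 e3 e3 cd 9┃  
                ┃00000010  95 5f 79 d2 91 d┃  
                ┃00000020  87 87 87 87 87 8┃  
                ┃00000030  ce c7 bc 76 65 9┃  
                ┃00000040  11 f0 f0 f0 f0 f┃  
                ┃00000050  83 83 83 83 25 a┃━━
                ┃00000060  3b 3b 3b 13 72 7┃  
                ┃00000070  85 2f 17 17 17 1┃  
                ┃00000080  13 13 13 13 23 7┃  
                ┃00000090  46 5c 22 0a e0 c┃  
                ┃                          ┃  
                ┗━━━━━━━━━━━━━━━━━━━━━━━━━━┛  
                                              
                                              


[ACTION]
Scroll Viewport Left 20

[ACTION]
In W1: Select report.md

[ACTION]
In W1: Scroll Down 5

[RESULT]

                ┃The algorithm validates threa
                ┃                             
                ┃                             
                ┃                             
                ┏━━━━━━━━━━━━━━━━━━━━━━━━━━┓  
                ┃ HexEditor                ┃  
                ┠──────────────────────────┨━━
                ┃00000000  56 f3 e3 e3 cd 9┃  
                ┃00000010  95 5f 79 d2 91 d┃  
                ┃00000020  87 87 87 87 87 8┃  
                ┃00000030  ce c7 bc 76 65 9┃  
                ┃00000040  11 f0 f0 f0 f0 f┃  
                ┃00000050  83 83 83 83 25 a┃━━
                ┃00000060  3b 3b 3b 13 72 7┃  
                ┃00000070  85 2f 17 17 17 1┃  
                ┃00000080  13 13 13 13 23 7┃  
                ┃00000090  46 5c 22 0a e0 c┃  
                ┃                          ┃  
                ┗━━━━━━━━━━━━━━━━━━━━━━━━━━┛  
                                              
                                              


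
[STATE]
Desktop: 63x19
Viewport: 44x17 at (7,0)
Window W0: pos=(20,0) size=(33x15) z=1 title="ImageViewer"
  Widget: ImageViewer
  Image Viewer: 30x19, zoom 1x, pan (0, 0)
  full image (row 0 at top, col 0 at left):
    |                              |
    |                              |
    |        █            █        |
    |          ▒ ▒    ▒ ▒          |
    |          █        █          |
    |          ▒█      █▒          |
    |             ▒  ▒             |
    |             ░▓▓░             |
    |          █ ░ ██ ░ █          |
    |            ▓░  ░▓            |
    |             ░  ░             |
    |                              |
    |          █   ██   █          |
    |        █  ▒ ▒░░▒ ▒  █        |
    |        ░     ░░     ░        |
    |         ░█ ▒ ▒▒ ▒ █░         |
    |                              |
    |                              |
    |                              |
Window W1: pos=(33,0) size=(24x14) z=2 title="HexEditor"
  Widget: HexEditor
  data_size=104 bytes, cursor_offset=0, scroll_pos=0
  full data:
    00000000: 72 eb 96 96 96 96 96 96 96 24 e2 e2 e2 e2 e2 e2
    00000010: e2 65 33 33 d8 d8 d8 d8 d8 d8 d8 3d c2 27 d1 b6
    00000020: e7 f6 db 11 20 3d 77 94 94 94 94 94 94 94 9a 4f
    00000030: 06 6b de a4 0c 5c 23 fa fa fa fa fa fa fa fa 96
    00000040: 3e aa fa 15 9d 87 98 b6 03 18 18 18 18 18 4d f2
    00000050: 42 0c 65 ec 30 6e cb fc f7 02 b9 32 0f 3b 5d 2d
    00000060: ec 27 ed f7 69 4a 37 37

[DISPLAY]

             ┏━━━━━━━━━━━━┏━━━━━━━━━━━━━━━━━
             ┃ ImageViewer┃ HexEditor       
             ┠────────────┠─────────────────
             ┃            ┃00000000  72 eb 9
             ┃            ┃00000010  e2 65 3
             ┃        █   ┃00000020  e7 f6 d
             ┃          ▒ ┃00000030  06 6b d
             ┃          █ ┃00000040  3e aa f
             ┃          ▒█┃00000050  42 0c 6
             ┃            ┃00000060  ec 27 e
             ┃            ┃                 
             ┃          █ ┃                 
             ┃            ┃                 
             ┃            ┗━━━━━━━━━━━━━━━━━
             ┗━━━━━━━━━━━━━━━━━━━━━━━━━━━━━━
                                            
                                            


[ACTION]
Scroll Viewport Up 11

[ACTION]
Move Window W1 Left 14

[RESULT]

            ┏━━━━━━━━━━━━━━━━━━━━━━┓━━━━━━━━
            ┃ HexEditor            ┃        
            ┠──────────────────────┨────────
            ┃00000000  72 eb 96 96 ┃        
            ┃00000010  e2 65 33 33 ┃        
            ┃00000020  e7 f6 db 11 ┃        
            ┃00000030  06 6b de a4 ┃        
            ┃00000040  3e aa fa 15 ┃        
            ┃00000050  42 0c 65 ec ┃        
            ┃00000060  ec 27 ed f7 ┃        
            ┃                      ┃        
            ┃                      ┃        
            ┃                      ┃        
            ┗━━━━━━━━━━━━━━━━━━━━━━┛        
             ┗━━━━━━━━━━━━━━━━━━━━━━━━━━━━━━
                                            
                                            


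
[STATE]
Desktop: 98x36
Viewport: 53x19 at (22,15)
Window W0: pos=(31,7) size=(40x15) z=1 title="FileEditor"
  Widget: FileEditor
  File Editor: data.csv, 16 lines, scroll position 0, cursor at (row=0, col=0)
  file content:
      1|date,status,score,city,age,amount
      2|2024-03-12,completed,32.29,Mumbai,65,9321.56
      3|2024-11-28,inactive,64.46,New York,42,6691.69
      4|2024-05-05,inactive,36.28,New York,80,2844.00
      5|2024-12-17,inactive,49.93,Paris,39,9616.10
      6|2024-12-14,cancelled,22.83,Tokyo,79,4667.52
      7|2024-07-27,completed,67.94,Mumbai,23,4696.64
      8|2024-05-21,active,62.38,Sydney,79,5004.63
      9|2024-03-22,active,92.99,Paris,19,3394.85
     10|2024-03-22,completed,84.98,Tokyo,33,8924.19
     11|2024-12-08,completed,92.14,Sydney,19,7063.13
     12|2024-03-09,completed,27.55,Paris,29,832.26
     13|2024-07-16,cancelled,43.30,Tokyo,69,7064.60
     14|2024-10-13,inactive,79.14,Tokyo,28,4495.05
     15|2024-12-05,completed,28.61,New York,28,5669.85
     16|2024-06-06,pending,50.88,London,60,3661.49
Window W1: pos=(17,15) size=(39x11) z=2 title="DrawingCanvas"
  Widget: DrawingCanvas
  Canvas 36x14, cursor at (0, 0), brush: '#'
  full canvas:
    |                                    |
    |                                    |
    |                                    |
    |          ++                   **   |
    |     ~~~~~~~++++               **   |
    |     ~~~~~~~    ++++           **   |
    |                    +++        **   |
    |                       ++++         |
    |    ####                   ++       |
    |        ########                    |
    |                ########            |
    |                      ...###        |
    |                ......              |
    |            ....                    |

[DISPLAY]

━━━━━━━━━━━━━━━━━━━━━━━━━━━━━━━━━┓83,Tokyo,79,4░┃    
wingCanvas                       ┃94,Mumbai,23,░┃    
─────────────────────────────────┨Sydney,79,500░┃    
                                 ┃Paris,19,3394░┃    
                                 ┃98,Tokyo,33,8░┃    
                                 ┃14,Sydney,19,▼┃    
      ++                   **    ┃━━━━━━━━━━━━━━┛    
 ~~~~~~~++++               **    ┃                   
 ~~~~~~~    ++++           **    ┃                   
                +++        **    ┃                   
━━━━━━━━━━━━━━━━━━━━━━━━━━━━━━━━━┛                   
                                                     
                                                     
                                                     
                                                     
                                                     
                                                     
                                                     
                                                     


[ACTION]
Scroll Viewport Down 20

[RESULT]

─────────────────────────────────┨Sydney,79,500░┃    
                                 ┃Paris,19,3394░┃    
                                 ┃98,Tokyo,33,8░┃    
                                 ┃14,Sydney,19,▼┃    
      ++                   **    ┃━━━━━━━━━━━━━━┛    
 ~~~~~~~++++               **    ┃                   
 ~~~~~~~    ++++           **    ┃                   
                +++        **    ┃                   
━━━━━━━━━━━━━━━━━━━━━━━━━━━━━━━━━┛                   
                                                     
                                                     
                                                     
                                                     
                                                     
                                                     
                                                     
                                                     
                                                     
                                                     


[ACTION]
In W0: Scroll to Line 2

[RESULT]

─────────────────────────────────┨Paris,19,3394░┃    
                                 ┃98,Tokyo,33,8░┃    
                                 ┃14,Sydney,19,░┃    
                                 ┃55,Paris,29,8▼┃    
      ++                   **    ┃━━━━━━━━━━━━━━┛    
 ~~~~~~~++++               **    ┃                   
 ~~~~~~~    ++++           **    ┃                   
                +++        **    ┃                   
━━━━━━━━━━━━━━━━━━━━━━━━━━━━━━━━━┛                   
                                                     
                                                     
                                                     
                                                     
                                                     
                                                     
                                                     
                                                     
                                                     
                                                     


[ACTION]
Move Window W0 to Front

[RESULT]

─────────┃2024-03-22,active,92.99,Paris,19,3394░┃    
         ┃2024-03-22,completed,84.98,Tokyo,33,8░┃    
         ┃2024-12-08,completed,92.14,Sydney,19,░┃    
         ┃2024-03-09,completed,27.55,Paris,29,8▼┃    
      ++ ┗━━━━━━━━━━━━━━━━━━━━━━━━━━━━━━━━━━━━━━┛    
 ~~~~~~~++++               **    ┃                   
 ~~~~~~~    ++++           **    ┃                   
                +++        **    ┃                   
━━━━━━━━━━━━━━━━━━━━━━━━━━━━━━━━━┛                   
                                                     
                                                     
                                                     
                                                     
                                                     
                                                     
                                                     
                                                     
                                                     
                                                     


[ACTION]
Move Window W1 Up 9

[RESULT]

         ┃2024-03-22,active,92.99,Paris,19,3394░┃    
         ┃2024-03-22,completed,84.98,Tokyo,33,8░┃    
         ┃2024-12-08,completed,92.14,Sydney,19,░┃    
         ┃2024-03-09,completed,27.55,Paris,29,8▼┃    
         ┗━━━━━━━━━━━━━━━━━━━━━━━━━━━━━━━━━━━━━━┛    
                                                     
                                                     
                                                     
                                                     
                                                     
                                                     
                                                     
                                                     
                                                     
                                                     
                                                     
                                                     
                                                     
                                                     


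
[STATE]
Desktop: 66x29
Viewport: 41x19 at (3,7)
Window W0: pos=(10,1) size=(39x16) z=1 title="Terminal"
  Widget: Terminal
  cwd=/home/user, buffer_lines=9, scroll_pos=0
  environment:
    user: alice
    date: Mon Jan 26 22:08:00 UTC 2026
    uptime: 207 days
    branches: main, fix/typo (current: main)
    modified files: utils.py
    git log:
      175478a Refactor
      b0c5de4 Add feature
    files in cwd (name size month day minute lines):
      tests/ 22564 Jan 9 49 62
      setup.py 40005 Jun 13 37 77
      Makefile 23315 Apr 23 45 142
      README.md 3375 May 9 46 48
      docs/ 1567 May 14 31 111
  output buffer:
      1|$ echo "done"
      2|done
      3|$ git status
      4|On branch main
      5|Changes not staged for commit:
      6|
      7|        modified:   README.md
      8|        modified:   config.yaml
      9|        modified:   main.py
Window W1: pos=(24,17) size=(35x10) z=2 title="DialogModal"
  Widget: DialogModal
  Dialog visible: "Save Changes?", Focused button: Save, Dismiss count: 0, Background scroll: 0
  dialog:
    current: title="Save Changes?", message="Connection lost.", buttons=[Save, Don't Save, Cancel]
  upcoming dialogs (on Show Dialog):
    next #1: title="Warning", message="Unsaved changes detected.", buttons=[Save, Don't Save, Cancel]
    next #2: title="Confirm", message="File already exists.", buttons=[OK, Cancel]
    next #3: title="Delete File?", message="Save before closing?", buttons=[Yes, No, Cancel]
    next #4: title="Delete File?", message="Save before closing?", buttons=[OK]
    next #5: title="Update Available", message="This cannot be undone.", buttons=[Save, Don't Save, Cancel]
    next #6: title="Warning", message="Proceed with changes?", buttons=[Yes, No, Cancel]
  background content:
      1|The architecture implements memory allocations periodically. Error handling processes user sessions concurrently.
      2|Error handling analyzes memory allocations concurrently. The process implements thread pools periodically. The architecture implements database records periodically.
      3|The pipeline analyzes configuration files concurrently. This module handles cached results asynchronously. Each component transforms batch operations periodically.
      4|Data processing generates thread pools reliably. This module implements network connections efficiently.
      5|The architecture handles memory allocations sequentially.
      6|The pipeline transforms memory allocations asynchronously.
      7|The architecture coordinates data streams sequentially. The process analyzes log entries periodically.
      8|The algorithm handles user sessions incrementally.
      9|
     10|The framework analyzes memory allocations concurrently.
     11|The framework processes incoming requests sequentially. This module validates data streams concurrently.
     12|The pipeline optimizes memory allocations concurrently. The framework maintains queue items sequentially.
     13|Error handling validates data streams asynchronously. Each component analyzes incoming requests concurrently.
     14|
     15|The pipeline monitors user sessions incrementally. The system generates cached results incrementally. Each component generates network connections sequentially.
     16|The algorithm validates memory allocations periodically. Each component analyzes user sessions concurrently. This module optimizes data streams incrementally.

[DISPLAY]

       ┃On branch main                   
       ┃Changes not staged for commit:   
       ┃                                 
       ┃        modified:   README.md    
       ┃        modified:   config.yaml  
       ┃        modified:   main.py      
       ┃$ █                              
       ┃                                 
       ┃                                 
       ┗━━━━━━━━━━━━━━━━━━━━━━━━━━━━━━━━━
                     ┏━━━━━━━━━━━━━━━━━━━
                     ┃ DialogModal       
                     ┠───────────────────
                     ┃Th┌────────────────
                     ┃Er│       Save Chan
                     ┃Th│      Connection
                     ┃Da│[Save]  Don't Sa
                     ┃Th└────────────────
                     ┃The pipeline transf


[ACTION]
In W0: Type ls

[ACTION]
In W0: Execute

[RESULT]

       ┃On branch main                   
       ┃Changes not staged for commit:   
       ┃                                 
       ┃        modified:   README.md    
       ┃        modified:   config.yaml  
       ┃        modified:   main.py      
       ┃$ ls                             
       ┃tests/  setup.py  Makefile  READM
       ┃$ █                              
       ┗━━━━━━━━━━━━━━━━━━━━━━━━━━━━━━━━━
                     ┏━━━━━━━━━━━━━━━━━━━
                     ┃ DialogModal       
                     ┠───────────────────
                     ┃Th┌────────────────
                     ┃Er│       Save Chan
                     ┃Th│      Connection
                     ┃Da│[Save]  Don't Sa
                     ┃Th└────────────────
                     ┃The pipeline transf


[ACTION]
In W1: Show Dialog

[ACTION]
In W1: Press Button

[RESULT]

       ┃On branch main                   
       ┃Changes not staged for commit:   
       ┃                                 
       ┃        modified:   README.md    
       ┃        modified:   config.yaml  
       ┃        modified:   main.py      
       ┃$ ls                             
       ┃tests/  setup.py  Makefile  READM
       ┃$ █                              
       ┗━━━━━━━━━━━━━━━━━━━━━━━━━━━━━━━━━
                     ┏━━━━━━━━━━━━━━━━━━━
                     ┃ DialogModal       
                     ┠───────────────────
                     ┃The architecture im
                     ┃Error handling anal
                     ┃The pipeline analyz
                     ┃Data processing gen
                     ┃The architecture ha
                     ┃The pipeline transf


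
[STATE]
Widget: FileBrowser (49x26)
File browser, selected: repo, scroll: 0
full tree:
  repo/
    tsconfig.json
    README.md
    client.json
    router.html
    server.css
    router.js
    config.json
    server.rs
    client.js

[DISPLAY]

> [-] repo/                                      
    tsconfig.json                                
    README.md                                    
    client.json                                  
    router.html                                  
    server.css                                   
    router.js                                    
    config.json                                  
    server.rs                                    
    client.js                                    
                                                 
                                                 
                                                 
                                                 
                                                 
                                                 
                                                 
                                                 
                                                 
                                                 
                                                 
                                                 
                                                 
                                                 
                                                 
                                                 


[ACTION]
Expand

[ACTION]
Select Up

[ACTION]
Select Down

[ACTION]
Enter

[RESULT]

  [-] repo/                                      
  > tsconfig.json                                
    README.md                                    
    client.json                                  
    router.html                                  
    server.css                                   
    router.js                                    
    config.json                                  
    server.rs                                    
    client.js                                    
                                                 
                                                 
                                                 
                                                 
                                                 
                                                 
                                                 
                                                 
                                                 
                                                 
                                                 
                                                 
                                                 
                                                 
                                                 
                                                 


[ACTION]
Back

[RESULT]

> [+] repo/                                      
                                                 
                                                 
                                                 
                                                 
                                                 
                                                 
                                                 
                                                 
                                                 
                                                 
                                                 
                                                 
                                                 
                                                 
                                                 
                                                 
                                                 
                                                 
                                                 
                                                 
                                                 
                                                 
                                                 
                                                 
                                                 


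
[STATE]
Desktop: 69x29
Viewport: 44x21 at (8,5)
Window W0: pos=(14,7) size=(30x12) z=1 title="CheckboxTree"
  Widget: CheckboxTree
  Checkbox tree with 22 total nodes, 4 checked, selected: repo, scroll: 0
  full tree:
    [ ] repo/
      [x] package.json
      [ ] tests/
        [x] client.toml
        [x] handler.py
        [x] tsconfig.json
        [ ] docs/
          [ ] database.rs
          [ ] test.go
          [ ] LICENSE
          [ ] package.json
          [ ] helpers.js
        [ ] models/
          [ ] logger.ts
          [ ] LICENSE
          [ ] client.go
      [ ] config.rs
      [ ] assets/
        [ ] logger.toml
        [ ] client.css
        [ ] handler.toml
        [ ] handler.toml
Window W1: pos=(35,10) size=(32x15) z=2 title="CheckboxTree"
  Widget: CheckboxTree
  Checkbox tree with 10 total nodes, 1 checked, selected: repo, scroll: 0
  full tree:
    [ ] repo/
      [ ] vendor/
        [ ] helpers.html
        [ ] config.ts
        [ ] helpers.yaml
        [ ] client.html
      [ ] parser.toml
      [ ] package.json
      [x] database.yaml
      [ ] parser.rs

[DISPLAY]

                                            
                                            
      ┏━━━━━━━━━━━━━━━━━━━━━━━━━━━━┓        
      ┃ CheckboxTree               ┃        
      ┠────────────────────────────┨        
      ┃>[-] repo/          ┏━━━━━━━━━━━━━━━━
      ┃   [x] package.json ┃ CheckboxTree   
      ┃   [-] tests/       ┠────────────────
      ┃     [x] client.toml┃>[-] repo/      
      ┃     [x] handler.py ┃   [ ] vendor/  
      ┃     [x] tsconfig.js┃     [ ] helpers
      ┃     [ ] docs/      ┃     [ ] config.
      ┃       [ ] database.┃     [ ] helpers
      ┗━━━━━━━━━━━━━━━━━━━━┃     [ ] client.
                           ┃   [ ] parser.to
                           ┃   [ ] package.j
                           ┃   [x] database.
                           ┃   [ ] parser.rs
                           ┃                
                           ┗━━━━━━━━━━━━━━━━
                                            


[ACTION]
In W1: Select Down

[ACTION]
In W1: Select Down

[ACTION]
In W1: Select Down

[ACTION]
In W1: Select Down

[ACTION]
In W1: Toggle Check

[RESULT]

                                            
                                            
      ┏━━━━━━━━━━━━━━━━━━━━━━━━━━━━┓        
      ┃ CheckboxTree               ┃        
      ┠────────────────────────────┨        
      ┃>[-] repo/          ┏━━━━━━━━━━━━━━━━
      ┃   [x] package.json ┃ CheckboxTree   
      ┃   [-] tests/       ┠────────────────
      ┃     [x] client.toml┃ [-] repo/      
      ┃     [x] handler.py ┃   [-] vendor/  
      ┃     [x] tsconfig.js┃     [ ] helpers
      ┃     [ ] docs/      ┃     [ ] config.
      ┃       [ ] database.┃>    [x] helpers
      ┗━━━━━━━━━━━━━━━━━━━━┃     [ ] client.
                           ┃   [ ] parser.to
                           ┃   [ ] package.j
                           ┃   [x] database.
                           ┃   [ ] parser.rs
                           ┃                
                           ┗━━━━━━━━━━━━━━━━
                                            
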